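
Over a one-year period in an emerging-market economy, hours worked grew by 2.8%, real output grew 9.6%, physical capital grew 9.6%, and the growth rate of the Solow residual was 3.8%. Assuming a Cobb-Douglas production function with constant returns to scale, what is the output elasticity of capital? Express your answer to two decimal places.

0.44

gY = gA + α·gK + (1−α)·gL, so gY − gA − gL = α(gK − gL).
9.6 − 3.8 − 2.8 = α × (9.6 − 2.8).
3 = 6.8 α, so α = 0.4412.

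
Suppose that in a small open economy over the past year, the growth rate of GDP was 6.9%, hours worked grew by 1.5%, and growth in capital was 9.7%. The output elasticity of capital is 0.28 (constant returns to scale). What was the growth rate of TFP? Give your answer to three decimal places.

3.104%

Labor's share = 1 − 0.28 = 0.72.
Capital: 0.28 × 9.7 = 2.716 pp.
Hours worked: 0.72 × 1.5 = 1.08 pp.
TFP growth = 6.9 − 3.796 = 3.104%.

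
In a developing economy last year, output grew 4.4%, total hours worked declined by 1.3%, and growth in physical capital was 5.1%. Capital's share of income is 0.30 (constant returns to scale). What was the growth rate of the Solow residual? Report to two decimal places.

Labor's share = 1 − 0.3 = 0.7.
Physical capital: 0.3 × 5.1 = 1.53 pp.
Total hours worked: 0.7 × (-1.3) = -0.91 pp.
TFP growth = 4.4 − 0.62 = 3.78%.

3.78%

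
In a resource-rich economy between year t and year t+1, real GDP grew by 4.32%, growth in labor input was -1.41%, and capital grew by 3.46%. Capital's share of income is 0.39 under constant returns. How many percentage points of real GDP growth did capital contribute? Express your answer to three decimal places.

1.349 percentage points

Contribution = share × growth = 0.39 × 3.46 = 1.3494 pp.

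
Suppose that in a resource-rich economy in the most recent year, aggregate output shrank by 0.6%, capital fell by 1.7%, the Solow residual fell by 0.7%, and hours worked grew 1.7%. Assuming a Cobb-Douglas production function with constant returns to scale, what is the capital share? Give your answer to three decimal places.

gY = gA + α·gK + (1−α)·gL, so gY − gA − gL = α(gK − gL).
-0.6 + 0.7 − 1.7 = α × (-1.7 − 1.7).
-1.6 = -3.4 α, so α = 0.47059.

α = 0.471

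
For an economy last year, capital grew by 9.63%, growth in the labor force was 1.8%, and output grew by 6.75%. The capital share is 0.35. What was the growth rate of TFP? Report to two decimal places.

Labor's share = 1 − 0.35 = 0.65.
Capital: 0.35 × 9.63 = 3.3705 pp.
The labor force: 0.65 × 1.8 = 1.17 pp.
TFP growth = 6.75 − 4.5405 = 2.2095%.

2.21%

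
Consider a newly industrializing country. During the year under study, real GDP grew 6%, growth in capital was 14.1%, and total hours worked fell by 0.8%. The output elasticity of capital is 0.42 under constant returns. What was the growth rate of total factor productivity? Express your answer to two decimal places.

0.54%

Labor's share = 1 − 0.42 = 0.58.
Capital: 0.42 × 14.1 = 5.922 pp.
Total hours worked: 0.58 × (-0.8) = -0.464 pp.
TFP growth = 6 − 5.458 = 0.542%.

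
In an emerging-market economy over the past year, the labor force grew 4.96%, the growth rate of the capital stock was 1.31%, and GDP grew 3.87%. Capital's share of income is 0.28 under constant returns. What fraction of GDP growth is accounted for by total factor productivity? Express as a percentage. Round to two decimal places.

Total factor productivity accounted for -1.76% of growth.

Labor's share = 1 − 0.28 = 0.72.
The capital stock: 0.28 × 1.31 = 0.3668 pp.
The labor force: 0.72 × 4.96 = 3.5712 pp.
TFP growth = 3.87 − 3.938 = -0.068%.
TFP share of growth = -0.068 / 3.87 × 100 = -1.7571%.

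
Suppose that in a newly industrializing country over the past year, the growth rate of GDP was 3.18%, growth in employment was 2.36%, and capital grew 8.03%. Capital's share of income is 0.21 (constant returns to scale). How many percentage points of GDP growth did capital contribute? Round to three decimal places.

1.686

Contribution = share × growth = 0.21 × 8.03 = 1.6863 pp.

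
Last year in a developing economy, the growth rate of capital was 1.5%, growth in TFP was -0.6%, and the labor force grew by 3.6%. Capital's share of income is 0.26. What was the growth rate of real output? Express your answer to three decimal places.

Real output growth was 2.454%.

Labor's share = 1 − 0.26 = 0.74.
Capital: 0.26 × 1.5 = 0.39 pp.
The labor force: 0.74 × 3.6 = 2.664 pp.
Output growth = -0.6 + 3.054 = 2.454%.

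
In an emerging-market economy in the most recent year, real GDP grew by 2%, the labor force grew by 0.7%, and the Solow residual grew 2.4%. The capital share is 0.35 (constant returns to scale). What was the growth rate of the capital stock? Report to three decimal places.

-2.443%

Labor's share = 1 − 0.35 = 0.65.
gY = gA + 0.65×0.7 + 0.35×g.
0.35×g = 2 − 2.4 − 0.455 = -0.855.
g = -0.855 / 0.35 = -2.44286%.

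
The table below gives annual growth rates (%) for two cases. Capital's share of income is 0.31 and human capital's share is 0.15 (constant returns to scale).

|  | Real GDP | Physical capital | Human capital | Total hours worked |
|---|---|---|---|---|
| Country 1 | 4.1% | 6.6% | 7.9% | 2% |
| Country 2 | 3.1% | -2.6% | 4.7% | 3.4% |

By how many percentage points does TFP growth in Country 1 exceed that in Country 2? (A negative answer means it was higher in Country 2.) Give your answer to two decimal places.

-1.58 percentage points

Labor's share = 1 − 0.31 − 0.15 = 0.54.
Country 1: TFP = 4.1 − 2.046 − 1.185 − 1.08 = -0.211%.
Country 2: TFP = 3.1 + 0.806 − 0.705 − 1.836 = 1.365%.
Difference = -0.211 − (1.365) = -1.576 pp.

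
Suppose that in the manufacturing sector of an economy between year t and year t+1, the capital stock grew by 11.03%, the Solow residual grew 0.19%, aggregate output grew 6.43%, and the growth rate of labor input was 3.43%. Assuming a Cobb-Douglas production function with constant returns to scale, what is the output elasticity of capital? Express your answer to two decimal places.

α = 0.37

gY = gA + α·gK + (1−α)·gL, so gY − gA − gL = α(gK − gL).
6.43 − 0.19 − 3.43 = α × (11.03 − 3.43).
2.81 = 7.6 α, so α = 0.3697.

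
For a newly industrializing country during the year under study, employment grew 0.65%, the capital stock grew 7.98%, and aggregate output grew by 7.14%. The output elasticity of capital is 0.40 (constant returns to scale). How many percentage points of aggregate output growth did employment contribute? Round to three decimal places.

Labor's share = 1 − 0.4 = 0.6.
Contribution = share × growth = 0.6 × 0.65 = 0.39 pp.

0.390 percentage points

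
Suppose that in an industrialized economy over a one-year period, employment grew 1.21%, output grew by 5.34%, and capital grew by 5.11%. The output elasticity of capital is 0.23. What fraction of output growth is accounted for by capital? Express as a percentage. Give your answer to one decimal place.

Capital accounted for 22.0% of growth.

Capital contributed 0.23 × 5.11 = 1.1753 pp.
Share of growth = 1.1753 / 5.34 × 100 = 22.009%.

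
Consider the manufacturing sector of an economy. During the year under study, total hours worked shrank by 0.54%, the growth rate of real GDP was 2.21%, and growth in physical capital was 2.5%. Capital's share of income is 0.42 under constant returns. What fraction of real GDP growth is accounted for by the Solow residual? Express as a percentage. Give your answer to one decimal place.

66.7%

Labor's share = 1 − 0.42 = 0.58.
Physical capital: 0.42 × 2.5 = 1.05 pp.
Total hours worked: 0.58 × (-0.54) = -0.3132 pp.
TFP growth = 2.21 − 0.7368 = 1.4732%.
TFP share of growth = 1.4732 / 2.21 × 100 = 66.661%.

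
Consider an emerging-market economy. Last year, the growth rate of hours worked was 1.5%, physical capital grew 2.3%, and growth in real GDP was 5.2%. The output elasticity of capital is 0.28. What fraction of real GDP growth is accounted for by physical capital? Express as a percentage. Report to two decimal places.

12.38%

Physical capital contributed 0.28 × 2.3 = 0.644 pp.
Share of growth = 0.644 / 5.2 × 100 = 12.3846%.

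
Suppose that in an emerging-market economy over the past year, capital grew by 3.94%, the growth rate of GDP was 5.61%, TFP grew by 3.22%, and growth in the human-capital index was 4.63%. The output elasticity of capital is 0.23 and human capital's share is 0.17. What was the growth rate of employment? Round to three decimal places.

Labor's share = 1 − 0.23 − 0.17 = 0.6.
gY = gA + 0.23×3.94 + 0.17×4.63 + 0.6×g.
0.6×g = 5.61 − 3.22 − 1.6933 = 0.6967.
g = 0.6967 / 0.6 = 1.16117%.

Employment growth was 1.161%.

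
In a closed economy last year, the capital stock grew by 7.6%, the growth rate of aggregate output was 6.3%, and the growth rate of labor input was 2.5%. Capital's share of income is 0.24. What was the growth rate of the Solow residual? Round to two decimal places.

Labor's share = 1 − 0.24 = 0.76.
The capital stock: 0.24 × 7.6 = 1.824 pp.
Labor input: 0.76 × 2.5 = 1.9 pp.
TFP growth = 6.3 − 3.724 = 2.576%.

The Solow residual growth was 2.58%.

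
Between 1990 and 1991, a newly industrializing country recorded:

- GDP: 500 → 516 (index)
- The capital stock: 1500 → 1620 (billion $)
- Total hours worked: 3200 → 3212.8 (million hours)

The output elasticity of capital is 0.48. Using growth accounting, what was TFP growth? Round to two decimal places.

GDP growth = (516 − 500) / 500 = 3.2%.
The capital stock growth = (1620 − 1500) / 1500 = 8%.
Total hours worked growth = (3212.8 − 3200) / 3200 = 0.4%.
Labor's share = 1 − 0.48 = 0.52.
The capital stock: 0.48 × 8 = 3.84 pp.
Total hours worked: 0.52 × 0.4 = 0.208 pp.
TFP growth = 3.2 − 4.048 = -0.848%.

-0.85%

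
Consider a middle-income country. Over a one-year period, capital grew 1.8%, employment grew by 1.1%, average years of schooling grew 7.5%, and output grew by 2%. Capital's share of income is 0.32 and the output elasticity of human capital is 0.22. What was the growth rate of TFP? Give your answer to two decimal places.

Labor's share = 1 − 0.32 − 0.22 = 0.46.
Capital: 0.32 × 1.8 = 0.576 pp.
Average years of schooling: 0.22 × 7.5 = 1.65 pp.
Employment: 0.46 × 1.1 = 0.506 pp.
TFP growth = 2 − 2.732 = -0.732%.

-0.73%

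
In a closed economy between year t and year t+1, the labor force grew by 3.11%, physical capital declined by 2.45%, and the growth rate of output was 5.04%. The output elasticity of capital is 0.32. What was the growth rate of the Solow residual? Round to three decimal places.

3.709%

Labor's share = 1 − 0.32 = 0.68.
Physical capital: 0.32 × (-2.45) = -0.784 pp.
The labor force: 0.68 × 3.11 = 2.1148 pp.
TFP growth = 5.04 − 1.3308 = 3.7092%.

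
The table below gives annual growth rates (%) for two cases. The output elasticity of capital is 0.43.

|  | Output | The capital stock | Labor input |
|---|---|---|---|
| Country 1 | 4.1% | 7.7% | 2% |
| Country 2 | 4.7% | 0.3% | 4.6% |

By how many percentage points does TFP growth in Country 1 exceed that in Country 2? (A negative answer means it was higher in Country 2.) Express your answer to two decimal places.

Labor's share = 1 − 0.43 = 0.57.
Country 1: TFP = 4.1 − 3.311 − 1.14 = -0.351%.
Country 2: TFP = 4.7 − 0.129 − 2.622 = 1.949%.
Difference = -0.351 − (1.949) = -2.3 pp.

-2.30 percentage points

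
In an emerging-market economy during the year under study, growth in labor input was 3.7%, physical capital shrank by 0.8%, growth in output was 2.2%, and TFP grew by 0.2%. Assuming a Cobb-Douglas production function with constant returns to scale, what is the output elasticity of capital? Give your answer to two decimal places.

gY = gA + α·gK + (1−α)·gL, so gY − gA − gL = α(gK − gL).
2.2 − 0.2 − 3.7 = α × (-0.8 − 3.7).
-1.7 = -4.5 α, so α = 0.3778.

0.38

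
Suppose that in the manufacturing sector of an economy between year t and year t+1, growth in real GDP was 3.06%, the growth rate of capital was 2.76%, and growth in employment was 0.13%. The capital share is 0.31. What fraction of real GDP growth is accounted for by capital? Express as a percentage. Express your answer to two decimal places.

27.96%

Capital contributed 0.31 × 2.76 = 0.8556 pp.
Share of growth = 0.8556 / 3.06 × 100 = 27.9608%.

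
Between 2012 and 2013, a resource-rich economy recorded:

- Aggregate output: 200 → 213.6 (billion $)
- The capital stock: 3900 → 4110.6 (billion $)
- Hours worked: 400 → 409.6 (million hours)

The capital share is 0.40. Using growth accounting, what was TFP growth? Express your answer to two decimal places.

Aggregate output growth = (213.6 − 200) / 200 = 6.8%.
The capital stock growth = (4110.6 − 3900) / 3900 = 5.4%.
Hours worked growth = (409.6 − 400) / 400 = 2.4%.
Labor's share = 1 − 0.4 = 0.6.
The capital stock: 0.4 × 5.4 = 2.16 pp.
Hours worked: 0.6 × 2.4 = 1.44 pp.
TFP growth = 6.8 − 3.6 = 3.2%.

TFP grew 3.20%.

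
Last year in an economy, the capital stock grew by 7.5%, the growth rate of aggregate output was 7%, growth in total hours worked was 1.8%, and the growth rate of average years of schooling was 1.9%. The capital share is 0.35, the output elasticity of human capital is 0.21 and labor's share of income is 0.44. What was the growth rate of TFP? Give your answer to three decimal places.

Labor's share = 1 − 0.35 − 0.21 = 0.44.
The capital stock: 0.35 × 7.5 = 2.625 pp.
Average years of schooling: 0.21 × 1.9 = 0.399 pp.
Total hours worked: 0.44 × 1.8 = 0.792 pp.
TFP growth = 7 − 3.816 = 3.184%.

3.184%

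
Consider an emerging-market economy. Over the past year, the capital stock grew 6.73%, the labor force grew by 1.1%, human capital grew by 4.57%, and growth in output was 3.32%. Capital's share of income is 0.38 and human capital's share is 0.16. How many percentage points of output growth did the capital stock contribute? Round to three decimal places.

2.557 percentage points

Contribution = share × growth = 0.38 × 6.73 = 2.5574 pp.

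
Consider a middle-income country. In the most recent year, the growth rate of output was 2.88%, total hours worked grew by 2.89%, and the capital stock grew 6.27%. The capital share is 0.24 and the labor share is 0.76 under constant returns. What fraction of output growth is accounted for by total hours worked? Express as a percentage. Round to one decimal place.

Labor's share = 1 − 0.24 = 0.76.
Total hours worked contributed 0.76 × 2.89 = 2.1964 pp.
Share of growth = 2.1964 / 2.88 × 100 = 76.264%.

76.3%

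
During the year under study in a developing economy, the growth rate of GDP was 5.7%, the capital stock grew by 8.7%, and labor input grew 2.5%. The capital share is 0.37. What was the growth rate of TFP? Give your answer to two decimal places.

Labor's share = 1 − 0.37 = 0.63.
The capital stock: 0.37 × 8.7 = 3.219 pp.
Labor input: 0.63 × 2.5 = 1.575 pp.
TFP growth = 5.7 − 4.794 = 0.906%.

0.91%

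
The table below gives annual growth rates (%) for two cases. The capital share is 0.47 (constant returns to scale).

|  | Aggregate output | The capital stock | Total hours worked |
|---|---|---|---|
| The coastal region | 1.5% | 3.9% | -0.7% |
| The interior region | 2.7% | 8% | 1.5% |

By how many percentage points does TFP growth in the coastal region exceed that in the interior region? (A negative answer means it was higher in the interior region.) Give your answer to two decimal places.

1.89 percentage points

Labor's share = 1 − 0.47 = 0.53.
The coastal region: TFP = 1.5 − 1.833 + 0.371 = 0.038%.
The interior region: TFP = 2.7 − 3.76 − 0.795 = -1.855%.
Difference = 0.038 − (-1.855) = 1.893 pp.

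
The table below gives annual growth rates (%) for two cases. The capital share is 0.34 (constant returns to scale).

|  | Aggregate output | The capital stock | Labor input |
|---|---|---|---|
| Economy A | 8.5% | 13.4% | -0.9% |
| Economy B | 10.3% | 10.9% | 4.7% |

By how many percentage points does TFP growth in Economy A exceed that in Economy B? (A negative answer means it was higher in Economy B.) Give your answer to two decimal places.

Labor's share = 1 − 0.34 = 0.66.
Economy A: TFP = 8.5 − 4.556 + 0.594 = 4.538%.
Economy B: TFP = 10.3 − 3.706 − 3.102 = 3.492%.
Difference = 4.538 − (3.492) = 1.046 pp.

1.05 percentage points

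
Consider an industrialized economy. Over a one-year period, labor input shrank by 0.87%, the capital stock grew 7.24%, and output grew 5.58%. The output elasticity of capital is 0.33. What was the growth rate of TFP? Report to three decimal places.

Labor's share = 1 − 0.33 = 0.67.
The capital stock: 0.33 × 7.24 = 2.3892 pp.
Labor input: 0.67 × (-0.87) = -0.5829 pp.
TFP growth = 5.58 − 1.8063 = 3.7737%.

3.774%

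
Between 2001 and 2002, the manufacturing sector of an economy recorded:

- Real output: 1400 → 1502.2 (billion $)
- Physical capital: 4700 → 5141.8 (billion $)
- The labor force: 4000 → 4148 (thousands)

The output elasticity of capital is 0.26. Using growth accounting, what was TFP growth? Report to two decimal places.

TFP growth was 2.12%.

Real output growth = (1502.2 − 1400) / 1400 = 7.3%.
Physical capital growth = (5141.8 − 4700) / 4700 = 9.4%.
The labor force growth = (4148 − 4000) / 4000 = 3.7%.
Labor's share = 1 − 0.26 = 0.74.
Physical capital: 0.26 × 9.4 = 2.444 pp.
The labor force: 0.74 × 3.7 = 2.738 pp.
TFP growth = 7.3 − 5.182 = 2.118%.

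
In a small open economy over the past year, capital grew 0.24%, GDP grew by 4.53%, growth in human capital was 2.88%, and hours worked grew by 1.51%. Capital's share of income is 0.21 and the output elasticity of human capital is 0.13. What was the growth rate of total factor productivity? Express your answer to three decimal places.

3.109%

Labor's share = 1 − 0.21 − 0.13 = 0.66.
Capital: 0.21 × 0.24 = 0.0504 pp.
Human capital: 0.13 × 2.88 = 0.3744 pp.
Hours worked: 0.66 × 1.51 = 0.9966 pp.
TFP growth = 4.53 − 1.4214 = 3.1086%.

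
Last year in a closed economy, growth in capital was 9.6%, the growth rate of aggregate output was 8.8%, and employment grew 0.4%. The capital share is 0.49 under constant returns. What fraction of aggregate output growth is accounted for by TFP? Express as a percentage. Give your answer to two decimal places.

Labor's share = 1 − 0.49 = 0.51.
Capital: 0.49 × 9.6 = 4.704 pp.
Employment: 0.51 × 0.4 = 0.204 pp.
TFP growth = 8.8 − 4.908 = 3.892%.
TFP share of growth = 3.892 / 8.8 × 100 = 44.2273%.

44.23%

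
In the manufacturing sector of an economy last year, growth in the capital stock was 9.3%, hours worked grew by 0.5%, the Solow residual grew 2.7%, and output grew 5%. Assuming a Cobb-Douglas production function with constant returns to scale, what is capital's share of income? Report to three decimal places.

0.205

gY = gA + α·gK + (1−α)·gL, so gY − gA − gL = α(gK − gL).
5 − 2.7 − 0.5 = α × (9.3 − 0.5).
1.8 = 8.8 α, so α = 0.20455.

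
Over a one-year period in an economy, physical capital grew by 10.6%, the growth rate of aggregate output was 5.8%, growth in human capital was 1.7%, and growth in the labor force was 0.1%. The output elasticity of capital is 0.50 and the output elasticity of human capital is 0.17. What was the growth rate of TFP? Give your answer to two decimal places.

Labor's share = 1 − 0.5 − 0.17 = 0.33.
Physical capital: 0.5 × 10.6 = 5.3 pp.
Human capital: 0.17 × 1.7 = 0.289 pp.
The labor force: 0.33 × 0.1 = 0.033 pp.
TFP growth = 5.8 − 5.622 = 0.178%.

0.18%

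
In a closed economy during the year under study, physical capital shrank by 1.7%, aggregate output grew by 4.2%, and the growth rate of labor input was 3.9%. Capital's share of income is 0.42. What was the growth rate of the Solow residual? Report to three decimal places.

2.652%

Labor's share = 1 − 0.42 = 0.58.
Physical capital: 0.42 × (-1.7) = -0.714 pp.
Labor input: 0.58 × 3.9 = 2.262 pp.
TFP growth = 4.2 − 1.548 = 2.652%.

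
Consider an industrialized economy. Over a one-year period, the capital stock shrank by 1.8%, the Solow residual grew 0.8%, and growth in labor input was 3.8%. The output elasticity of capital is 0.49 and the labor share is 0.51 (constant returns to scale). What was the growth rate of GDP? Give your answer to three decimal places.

Labor's share = 1 − 0.49 = 0.51.
The capital stock: 0.49 × (-1.8) = -0.882 pp.
Labor input: 0.51 × 3.8 = 1.938 pp.
Output growth = 0.8 + 1.056 = 1.856%.

GDP growth was 1.856%.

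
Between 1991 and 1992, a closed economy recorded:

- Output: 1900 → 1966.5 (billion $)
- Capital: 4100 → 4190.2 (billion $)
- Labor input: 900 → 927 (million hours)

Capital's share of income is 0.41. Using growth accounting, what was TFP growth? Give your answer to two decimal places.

TFP grew 0.83%.

Output growth = (1966.5 − 1900) / 1900 = 3.5%.
Capital growth = (4190.2 − 4100) / 4100 = 2.2%.
Labor input growth = (927 − 900) / 900 = 3%.
Labor's share = 1 − 0.41 = 0.59.
Capital: 0.41 × 2.2 = 0.902 pp.
Labor input: 0.59 × 3 = 1.77 pp.
TFP growth = 3.5 − 2.672 = 0.828%.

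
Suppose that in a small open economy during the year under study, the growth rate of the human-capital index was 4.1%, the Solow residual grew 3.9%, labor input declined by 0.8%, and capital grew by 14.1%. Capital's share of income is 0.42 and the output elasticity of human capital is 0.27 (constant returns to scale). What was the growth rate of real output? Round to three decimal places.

10.681%

Labor's share = 1 − 0.42 − 0.27 = 0.31.
Capital: 0.42 × 14.1 = 5.922 pp.
The human-capital index: 0.27 × 4.1 = 1.107 pp.
Labor input: 0.31 × (-0.8) = -0.248 pp.
Output growth = 3.9 + 6.781 = 10.681%.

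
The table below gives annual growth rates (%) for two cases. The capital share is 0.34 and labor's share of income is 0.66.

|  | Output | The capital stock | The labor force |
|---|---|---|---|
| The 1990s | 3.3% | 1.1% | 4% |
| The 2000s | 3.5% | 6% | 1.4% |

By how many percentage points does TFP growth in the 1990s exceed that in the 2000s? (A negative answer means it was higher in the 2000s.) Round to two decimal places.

-0.25 percentage points

Labor's share = 1 − 0.34 = 0.66.
The 1990s: TFP = 3.3 − 0.374 − 2.64 = 0.286%.
The 2000s: TFP = 3.5 − 2.04 − 0.924 = 0.536%.
Difference = 0.286 − (0.536) = -0.25 pp.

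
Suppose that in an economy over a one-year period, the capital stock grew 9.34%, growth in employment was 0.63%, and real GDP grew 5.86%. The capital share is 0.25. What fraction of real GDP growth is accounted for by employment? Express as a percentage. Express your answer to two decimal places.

Labor's share = 1 − 0.25 = 0.75.
Employment contributed 0.75 × 0.63 = 0.4725 pp.
Share of growth = 0.4725 / 5.86 × 100 = 8.0631%.

Employment accounted for 8.06% of growth.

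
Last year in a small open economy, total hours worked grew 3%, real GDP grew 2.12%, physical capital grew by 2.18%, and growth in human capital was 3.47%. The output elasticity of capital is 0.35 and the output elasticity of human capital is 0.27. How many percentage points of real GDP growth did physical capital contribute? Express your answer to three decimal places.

Contribution = share × growth = 0.35 × 2.18 = 0.763 pp.

0.763 pp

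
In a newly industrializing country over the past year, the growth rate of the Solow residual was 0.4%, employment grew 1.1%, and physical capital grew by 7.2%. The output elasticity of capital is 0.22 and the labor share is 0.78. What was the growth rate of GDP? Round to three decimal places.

2.842%

Labor's share = 1 − 0.22 = 0.78.
Physical capital: 0.22 × 7.2 = 1.584 pp.
Employment: 0.78 × 1.1 = 0.858 pp.
Output growth = 0.4 + 2.442 = 2.842%.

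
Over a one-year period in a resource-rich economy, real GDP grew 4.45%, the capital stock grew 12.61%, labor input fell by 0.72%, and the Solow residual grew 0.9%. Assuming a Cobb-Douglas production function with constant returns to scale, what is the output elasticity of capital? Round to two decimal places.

The output elasticity of capital is 0.32.

gY = gA + α·gK + (1−α)·gL, so gY − gA − gL = α(gK − gL).
4.45 − 0.9 + 0.72 = α × (12.61 − (-0.72)).
4.27 = 13.33 α, so α = 0.3203.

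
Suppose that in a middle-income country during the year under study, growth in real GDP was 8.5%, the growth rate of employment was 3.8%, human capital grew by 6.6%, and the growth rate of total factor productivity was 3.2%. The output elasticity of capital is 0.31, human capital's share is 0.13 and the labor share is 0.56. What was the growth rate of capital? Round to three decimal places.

7.465%

Labor's share = 1 − 0.31 − 0.13 = 0.56.
gY = gA + 0.13×6.6 + 0.56×3.8 + 0.31×g.
0.31×g = 8.5 − 3.2 − 2.986 = 2.314.
g = 2.314 / 0.31 = 7.46452%.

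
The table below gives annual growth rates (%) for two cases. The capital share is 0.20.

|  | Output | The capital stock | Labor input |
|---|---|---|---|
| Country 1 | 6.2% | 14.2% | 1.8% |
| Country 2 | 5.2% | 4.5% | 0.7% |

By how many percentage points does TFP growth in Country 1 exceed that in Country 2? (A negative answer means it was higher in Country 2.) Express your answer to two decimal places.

Labor's share = 1 − 0.2 = 0.8.
Country 1: TFP = 6.2 − 2.84 − 1.44 = 1.92%.
Country 2: TFP = 5.2 − 0.9 − 0.56 = 3.74%.
Difference = 1.92 − (3.74) = -1.82 pp.

-1.82 percentage points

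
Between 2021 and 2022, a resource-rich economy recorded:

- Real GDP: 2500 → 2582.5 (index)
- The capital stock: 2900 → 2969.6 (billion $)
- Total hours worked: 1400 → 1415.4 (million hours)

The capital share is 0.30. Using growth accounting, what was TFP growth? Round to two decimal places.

Real GDP growth = (2582.5 − 2500) / 2500 = 3.3%.
The capital stock growth = (2969.6 − 2900) / 2900 = 2.4%.
Total hours worked growth = (1415.4 − 1400) / 1400 = 1.1%.
Labor's share = 1 − 0.3 = 0.7.
The capital stock: 0.3 × 2.4 = 0.72 pp.
Total hours worked: 0.7 × 1.1 = 0.77 pp.
TFP growth = 3.3 − 1.49 = 1.81%.

TFP growth was 1.81%.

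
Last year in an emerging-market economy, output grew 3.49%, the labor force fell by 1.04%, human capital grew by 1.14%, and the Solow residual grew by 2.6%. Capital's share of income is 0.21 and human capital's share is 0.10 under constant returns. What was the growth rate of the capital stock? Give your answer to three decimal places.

7.112%

Labor's share = 1 − 0.21 − 0.1 = 0.69.
gY = gA + 0.1×1.14 + 0.69×(-1.04) + 0.21×g.
0.21×g = 3.49 − 2.6 + 0.6036 = 1.4936.
g = 1.4936 / 0.21 = 7.11238%.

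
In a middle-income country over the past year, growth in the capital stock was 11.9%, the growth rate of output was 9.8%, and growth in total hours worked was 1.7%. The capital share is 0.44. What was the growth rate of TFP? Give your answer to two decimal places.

Labor's share = 1 − 0.44 = 0.56.
The capital stock: 0.44 × 11.9 = 5.236 pp.
Total hours worked: 0.56 × 1.7 = 0.952 pp.
TFP growth = 9.8 − 6.188 = 3.612%.

3.61%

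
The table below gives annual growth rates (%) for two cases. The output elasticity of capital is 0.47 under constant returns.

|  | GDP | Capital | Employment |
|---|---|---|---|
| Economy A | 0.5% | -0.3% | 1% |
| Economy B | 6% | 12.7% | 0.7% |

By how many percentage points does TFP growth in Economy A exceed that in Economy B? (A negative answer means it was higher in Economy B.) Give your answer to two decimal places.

0.45 percentage points

Labor's share = 1 − 0.47 = 0.53.
Economy A: TFP = 0.5 + 0.141 − 0.53 = 0.111%.
Economy B: TFP = 6 − 5.969 − 0.371 = -0.34%.
Difference = 0.111 − (-0.34) = 0.451 pp.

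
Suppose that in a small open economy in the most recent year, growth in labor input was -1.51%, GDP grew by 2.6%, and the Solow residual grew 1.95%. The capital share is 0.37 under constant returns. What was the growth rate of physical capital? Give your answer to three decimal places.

Labor's share = 1 − 0.37 = 0.63.
gY = gA + 0.63×(-1.51) + 0.37×g.
0.37×g = 2.6 − 1.95 + 0.9513 = 1.6013.
g = 1.6013 / 0.37 = 4.32784%.

Physical capital grew 4.328%.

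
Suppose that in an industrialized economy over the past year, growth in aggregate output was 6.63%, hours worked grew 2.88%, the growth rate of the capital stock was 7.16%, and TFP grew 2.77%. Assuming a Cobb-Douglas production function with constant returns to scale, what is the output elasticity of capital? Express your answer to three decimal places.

gY = gA + α·gK + (1−α)·gL, so gY − gA − gL = α(gK − gL).
6.63 − 2.77 − 2.88 = α × (7.16 − 2.88).
0.98 = 4.28 α, so α = 0.22897.

0.229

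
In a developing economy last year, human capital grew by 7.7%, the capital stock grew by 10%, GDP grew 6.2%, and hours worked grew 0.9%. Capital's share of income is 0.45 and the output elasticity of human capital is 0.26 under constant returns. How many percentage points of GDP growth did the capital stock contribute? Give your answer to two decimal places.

Contribution = share × growth = 0.45 × 10 = 4.5 pp.

4.50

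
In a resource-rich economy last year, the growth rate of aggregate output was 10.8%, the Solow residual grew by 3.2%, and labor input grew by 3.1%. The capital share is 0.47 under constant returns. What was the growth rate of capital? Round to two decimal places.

Labor's share = 1 − 0.47 = 0.53.
gY = gA + 0.53×3.1 + 0.47×g.
0.47×g = 10.8 − 3.2 − 1.643 = 5.957.
g = 5.957 / 0.47 = 12.6745%.

Capital grew 12.67%.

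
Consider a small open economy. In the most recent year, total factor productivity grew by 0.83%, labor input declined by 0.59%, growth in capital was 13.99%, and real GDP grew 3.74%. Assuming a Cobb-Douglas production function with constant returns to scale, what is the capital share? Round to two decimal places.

The capital share is 0.24.

gY = gA + α·gK + (1−α)·gL, so gY − gA − gL = α(gK − gL).
3.74 − 0.83 + 0.59 = α × (13.99 − (-0.59)).
3.5 = 14.58 α, so α = 0.2401.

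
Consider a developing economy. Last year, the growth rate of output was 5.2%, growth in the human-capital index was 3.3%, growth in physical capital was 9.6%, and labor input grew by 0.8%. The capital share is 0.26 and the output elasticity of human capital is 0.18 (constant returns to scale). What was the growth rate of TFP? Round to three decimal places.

1.662%

Labor's share = 1 − 0.26 − 0.18 = 0.56.
Physical capital: 0.26 × 9.6 = 2.496 pp.
The human-capital index: 0.18 × 3.3 = 0.594 pp.
Labor input: 0.56 × 0.8 = 0.448 pp.
TFP growth = 5.2 − 3.538 = 1.662%.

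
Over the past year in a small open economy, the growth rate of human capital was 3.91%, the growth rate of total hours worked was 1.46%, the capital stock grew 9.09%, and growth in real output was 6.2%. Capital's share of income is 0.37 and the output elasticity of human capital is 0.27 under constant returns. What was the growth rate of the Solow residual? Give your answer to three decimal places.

Labor's share = 1 − 0.37 − 0.27 = 0.36.
The capital stock: 0.37 × 9.09 = 3.3633 pp.
Human capital: 0.27 × 3.91 = 1.0557 pp.
Total hours worked: 0.36 × 1.46 = 0.5256 pp.
TFP growth = 6.2 − 4.9446 = 1.2554%.

1.255%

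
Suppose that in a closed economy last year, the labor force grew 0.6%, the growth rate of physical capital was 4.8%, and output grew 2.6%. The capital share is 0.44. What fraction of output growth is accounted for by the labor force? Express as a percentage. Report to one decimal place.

Labor's share = 1 − 0.44 = 0.56.
The labor force contributed 0.56 × 0.6 = 0.336 pp.
Share of growth = 0.336 / 2.6 × 100 = 12.923%.

12.9%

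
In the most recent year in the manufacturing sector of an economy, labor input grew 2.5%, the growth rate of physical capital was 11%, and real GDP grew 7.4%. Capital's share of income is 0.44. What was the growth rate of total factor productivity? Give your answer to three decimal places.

1.160%

Labor's share = 1 − 0.44 = 0.56.
Physical capital: 0.44 × 11 = 4.84 pp.
Labor input: 0.56 × 2.5 = 1.4 pp.
TFP growth = 7.4 − 6.24 = 1.16%.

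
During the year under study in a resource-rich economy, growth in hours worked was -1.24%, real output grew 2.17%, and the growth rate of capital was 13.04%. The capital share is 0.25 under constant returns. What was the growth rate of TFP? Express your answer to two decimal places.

Labor's share = 1 − 0.25 = 0.75.
Capital: 0.25 × 13.04 = 3.26 pp.
Hours worked: 0.75 × (-1.24) = -0.93 pp.
TFP growth = 2.17 − 2.33 = -0.16%.

-0.16%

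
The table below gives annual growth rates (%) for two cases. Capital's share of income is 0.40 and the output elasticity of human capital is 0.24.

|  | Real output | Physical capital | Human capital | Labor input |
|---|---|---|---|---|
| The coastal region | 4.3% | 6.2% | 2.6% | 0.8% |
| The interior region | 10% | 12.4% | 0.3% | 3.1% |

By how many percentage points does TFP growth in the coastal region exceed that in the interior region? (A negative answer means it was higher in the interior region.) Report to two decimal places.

Labor's share = 1 − 0.4 − 0.24 = 0.36.
The coastal region: TFP = 4.3 − 2.48 − 0.624 − 0.288 = 0.908%.
The interior region: TFP = 10 − 4.96 − 0.072 − 1.116 = 3.852%.
Difference = 0.908 − (3.852) = -2.944 pp.

-2.94 percentage points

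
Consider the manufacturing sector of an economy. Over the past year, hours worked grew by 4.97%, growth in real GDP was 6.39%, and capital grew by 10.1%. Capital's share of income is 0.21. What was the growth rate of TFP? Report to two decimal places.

Labor's share = 1 − 0.21 = 0.79.
Capital: 0.21 × 10.1 = 2.121 pp.
Hours worked: 0.79 × 4.97 = 3.9263 pp.
TFP growth = 6.39 − 6.0473 = 0.3427%.

TFP growth was 0.34%.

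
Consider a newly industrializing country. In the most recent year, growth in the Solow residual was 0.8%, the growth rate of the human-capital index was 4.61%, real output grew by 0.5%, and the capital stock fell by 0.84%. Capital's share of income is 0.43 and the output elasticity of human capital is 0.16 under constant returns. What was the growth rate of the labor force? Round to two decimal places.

Labor's share = 1 − 0.43 − 0.16 = 0.41.
gY = gA + 0.43×(-0.84) + 0.16×4.61 + 0.41×g.
0.41×g = 0.5 − 0.8 − 0.3764 = -0.6764.
g = -0.6764 / 0.41 = -1.6498%.

-1.65%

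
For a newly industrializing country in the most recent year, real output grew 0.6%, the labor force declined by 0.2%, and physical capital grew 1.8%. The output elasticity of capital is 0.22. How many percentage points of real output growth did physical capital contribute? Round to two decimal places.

Contribution = share × growth = 0.22 × 1.8 = 0.396 pp.

0.40 percentage points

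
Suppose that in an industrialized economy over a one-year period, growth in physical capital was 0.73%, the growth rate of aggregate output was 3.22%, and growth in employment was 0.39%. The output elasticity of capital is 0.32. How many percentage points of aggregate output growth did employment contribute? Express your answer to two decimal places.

0.27 pp

Labor's share = 1 − 0.32 = 0.68.
Contribution = share × growth = 0.68 × 0.39 = 0.2652 pp.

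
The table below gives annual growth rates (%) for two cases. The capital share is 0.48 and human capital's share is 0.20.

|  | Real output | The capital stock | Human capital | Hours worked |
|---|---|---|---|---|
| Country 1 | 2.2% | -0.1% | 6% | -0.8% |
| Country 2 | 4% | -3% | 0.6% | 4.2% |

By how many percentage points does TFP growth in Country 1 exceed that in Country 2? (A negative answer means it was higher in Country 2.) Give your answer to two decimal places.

-2.67 percentage points

Labor's share = 1 − 0.48 − 0.2 = 0.32.
Country 1: TFP = 2.2 + 0.048 − 1.2 + 0.256 = 1.304%.
Country 2: TFP = 4 + 1.44 − 0.12 − 1.344 = 3.976%.
Difference = 1.304 − (3.976) = -2.672 pp.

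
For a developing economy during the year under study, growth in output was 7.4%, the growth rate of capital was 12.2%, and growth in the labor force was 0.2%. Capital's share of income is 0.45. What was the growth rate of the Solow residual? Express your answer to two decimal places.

1.80%

Labor's share = 1 − 0.45 = 0.55.
Capital: 0.45 × 12.2 = 5.49 pp.
The labor force: 0.55 × 0.2 = 0.11 pp.
TFP growth = 7.4 − 5.6 = 1.8%.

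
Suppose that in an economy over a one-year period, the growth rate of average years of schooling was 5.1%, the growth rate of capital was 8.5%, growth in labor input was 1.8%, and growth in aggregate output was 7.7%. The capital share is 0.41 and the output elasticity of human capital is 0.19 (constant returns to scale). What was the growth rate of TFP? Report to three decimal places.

Labor's share = 1 − 0.41 − 0.19 = 0.4.
Capital: 0.41 × 8.5 = 3.485 pp.
Average years of schooling: 0.19 × 5.1 = 0.969 pp.
Labor input: 0.4 × 1.8 = 0.72 pp.
TFP growth = 7.7 − 5.174 = 2.526%.

2.526%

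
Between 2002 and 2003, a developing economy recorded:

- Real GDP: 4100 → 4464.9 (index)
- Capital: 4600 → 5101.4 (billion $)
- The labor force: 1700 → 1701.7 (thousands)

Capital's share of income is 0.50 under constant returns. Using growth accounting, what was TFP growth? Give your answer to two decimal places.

3.40%

Real GDP growth = (4464.9 − 4100) / 4100 = 8.9%.
Capital growth = (5101.4 − 4600) / 4600 = 10.9%.
The labor force growth = (1701.7 − 1700) / 1700 = 0.1%.
Labor's share = 1 − 0.5 = 0.5.
Capital: 0.5 × 10.9 = 5.45 pp.
The labor force: 0.5 × 0.1 = 0.05 pp.
TFP growth = 8.9 − 5.5 = 3.4%.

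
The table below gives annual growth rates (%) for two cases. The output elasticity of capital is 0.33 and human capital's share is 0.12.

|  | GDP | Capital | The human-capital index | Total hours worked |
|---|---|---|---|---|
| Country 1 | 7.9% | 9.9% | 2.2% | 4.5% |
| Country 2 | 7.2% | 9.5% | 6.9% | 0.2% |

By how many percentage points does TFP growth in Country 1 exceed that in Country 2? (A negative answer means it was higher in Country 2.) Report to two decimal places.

Labor's share = 1 − 0.33 − 0.12 = 0.55.
Country 1: TFP = 7.9 − 3.267 − 0.264 − 2.475 = 1.894%.
Country 2: TFP = 7.2 − 3.135 − 0.828 − 0.11 = 3.127%.
Difference = 1.894 − (3.127) = -1.233 pp.

-1.23 percentage points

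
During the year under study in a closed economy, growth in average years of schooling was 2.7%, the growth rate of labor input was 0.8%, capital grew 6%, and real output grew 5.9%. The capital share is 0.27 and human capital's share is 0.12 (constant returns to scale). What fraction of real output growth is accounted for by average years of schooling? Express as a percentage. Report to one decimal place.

Average years of schooling contributed 0.12 × 2.7 = 0.324 pp.
Share of growth = 0.324 / 5.9 × 100 = 5.492%.

Average years of schooling accounted for 5.5% of growth.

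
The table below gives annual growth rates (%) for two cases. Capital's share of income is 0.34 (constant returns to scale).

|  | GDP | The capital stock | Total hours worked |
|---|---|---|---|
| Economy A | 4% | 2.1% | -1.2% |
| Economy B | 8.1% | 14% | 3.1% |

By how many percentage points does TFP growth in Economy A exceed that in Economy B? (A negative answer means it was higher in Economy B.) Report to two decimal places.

Labor's share = 1 − 0.34 = 0.66.
Economy A: TFP = 4 − 0.714 + 0.792 = 4.078%.
Economy B: TFP = 8.1 − 4.76 − 2.046 = 1.294%.
Difference = 4.078 − (1.294) = 2.784 pp.

2.78 percentage points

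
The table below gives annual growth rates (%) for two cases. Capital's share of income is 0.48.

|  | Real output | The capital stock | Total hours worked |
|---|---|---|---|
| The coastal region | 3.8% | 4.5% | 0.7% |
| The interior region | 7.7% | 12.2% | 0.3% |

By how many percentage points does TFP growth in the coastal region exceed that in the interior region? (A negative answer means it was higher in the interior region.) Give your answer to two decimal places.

Labor's share = 1 − 0.48 = 0.52.
The coastal region: TFP = 3.8 − 2.16 − 0.364 = 1.276%.
The interior region: TFP = 7.7 − 5.856 − 0.156 = 1.688%.
Difference = 1.276 − (1.688) = -0.412 pp.

-0.41 percentage points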